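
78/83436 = 13/13906= 0.00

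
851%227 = 170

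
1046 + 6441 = 7487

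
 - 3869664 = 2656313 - 6525977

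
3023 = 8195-5172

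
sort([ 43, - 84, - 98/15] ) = [ - 84, - 98/15,43 ] 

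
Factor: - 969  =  -3^1  *  17^1*19^1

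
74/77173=74/77173  =  0.00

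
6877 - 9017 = - 2140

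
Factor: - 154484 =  - 2^2 * 11^1*3511^1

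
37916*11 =417076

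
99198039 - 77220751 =21977288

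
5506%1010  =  456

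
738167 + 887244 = 1625411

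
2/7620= 1/3810 = 0.00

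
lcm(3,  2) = 6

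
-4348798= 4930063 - 9278861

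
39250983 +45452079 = 84703062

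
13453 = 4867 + 8586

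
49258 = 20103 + 29155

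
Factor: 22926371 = 13^2*293^1*463^1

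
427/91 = 4  +  9/13 = 4.69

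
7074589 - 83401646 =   -  76327057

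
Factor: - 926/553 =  - 2^1*7^( - 1 )*79^( - 1)*463^1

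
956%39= 20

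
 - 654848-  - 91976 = - 562872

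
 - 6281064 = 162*(- 38772)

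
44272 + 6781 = 51053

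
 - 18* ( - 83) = 1494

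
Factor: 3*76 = 228 = 2^2 *3^1*19^1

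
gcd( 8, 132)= 4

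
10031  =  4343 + 5688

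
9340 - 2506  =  6834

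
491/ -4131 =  - 491/4131 = - 0.12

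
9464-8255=1209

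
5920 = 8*740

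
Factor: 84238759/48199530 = 2^( - 1)*3^ ( - 1)*5^(  -  1)*11^1*37^ (-1)* 173^( - 1 )  *251^ ( - 1)*719^1 *10651^1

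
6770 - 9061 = -2291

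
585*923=539955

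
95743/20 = 95743/20= 4787.15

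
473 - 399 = 74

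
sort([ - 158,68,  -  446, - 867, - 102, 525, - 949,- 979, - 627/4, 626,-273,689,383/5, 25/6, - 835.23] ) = [ - 979, - 949, - 867,-835.23,-446 , - 273, - 158, - 627/4, - 102,25/6, 68, 383/5,525, 626,  689]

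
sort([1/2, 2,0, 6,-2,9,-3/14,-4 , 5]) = [-4,-2, -3/14,0,1/2 , 2, 5,6, 9]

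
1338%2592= 1338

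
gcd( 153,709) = 1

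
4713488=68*69316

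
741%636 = 105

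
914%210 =74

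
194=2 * 97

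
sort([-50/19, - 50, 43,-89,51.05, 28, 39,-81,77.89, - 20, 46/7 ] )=[ - 89,  -  81, - 50,-20 ,  -  50/19,46/7,  28,39, 43,51.05 , 77.89]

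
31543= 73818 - 42275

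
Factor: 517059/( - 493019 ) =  - 3^2  *  73^1 * 113^( - 1)*787^1*4363^(-1)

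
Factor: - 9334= - 2^1 *13^1*359^1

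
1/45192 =1/45192= 0.00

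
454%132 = 58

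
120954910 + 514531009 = 635485919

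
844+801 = 1645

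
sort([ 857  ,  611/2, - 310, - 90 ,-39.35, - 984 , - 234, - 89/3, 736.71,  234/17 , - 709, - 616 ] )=[-984, - 709, - 616, - 310, - 234 , - 90, - 39.35, - 89/3, 234/17,  611/2,736.71, 857] 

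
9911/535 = 9911/535 = 18.53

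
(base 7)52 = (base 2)100101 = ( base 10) 37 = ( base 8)45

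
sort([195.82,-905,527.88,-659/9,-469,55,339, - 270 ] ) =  [-905, - 469, - 270, - 659/9,55,195.82,339,527.88 ] 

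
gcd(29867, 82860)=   1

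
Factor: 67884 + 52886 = 120770 = 2^1*5^1*13^1*929^1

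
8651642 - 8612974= 38668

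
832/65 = 64/5 = 12.80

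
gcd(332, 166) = 166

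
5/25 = 1/5 = 0.20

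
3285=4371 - 1086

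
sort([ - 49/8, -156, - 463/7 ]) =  [- 156,- 463/7, - 49/8]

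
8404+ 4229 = 12633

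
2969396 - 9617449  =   - 6648053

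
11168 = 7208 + 3960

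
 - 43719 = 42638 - 86357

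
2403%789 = 36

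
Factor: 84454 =2^1*42227^1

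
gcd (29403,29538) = 27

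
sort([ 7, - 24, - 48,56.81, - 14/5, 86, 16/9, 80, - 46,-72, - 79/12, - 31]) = [ - 72  , - 48, - 46 , - 31, - 24 ,-79/12,  -  14/5, 16/9,7, 56.81,80 , 86 ]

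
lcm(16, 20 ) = 80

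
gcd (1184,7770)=74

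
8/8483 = 8/8483 = 0.00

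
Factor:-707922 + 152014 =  - 555908 = -2^2*138977^1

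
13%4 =1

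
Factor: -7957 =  - 73^1*109^1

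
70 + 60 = 130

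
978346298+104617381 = 1082963679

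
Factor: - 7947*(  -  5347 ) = 3^2*883^1*5347^1 = 42492609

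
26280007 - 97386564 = -71106557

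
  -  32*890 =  - 28480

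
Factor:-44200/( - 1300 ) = 34 = 2^1*17^1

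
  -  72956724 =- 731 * 99804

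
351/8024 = 351/8024 = 0.04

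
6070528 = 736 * 8248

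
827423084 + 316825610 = 1144248694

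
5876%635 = 161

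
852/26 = 32  +  10/13 = 32.77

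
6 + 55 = 61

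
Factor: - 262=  - 2^1*131^1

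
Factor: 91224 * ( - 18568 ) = - 1693847232 = - 2^6*3^2*7^1*11^1 * 181^1* 211^1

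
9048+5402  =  14450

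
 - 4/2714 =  -2/1357 = -0.00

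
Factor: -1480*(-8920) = 2^6 *5^2*37^1*223^1 = 13201600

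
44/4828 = 11/1207 = 0.01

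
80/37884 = 20/9471 = 0.00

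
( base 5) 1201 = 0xb0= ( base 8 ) 260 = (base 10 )176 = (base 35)51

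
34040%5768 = 5200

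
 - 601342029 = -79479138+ - 521862891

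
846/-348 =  - 141/58= - 2.43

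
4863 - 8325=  - 3462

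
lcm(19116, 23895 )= 95580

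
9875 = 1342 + 8533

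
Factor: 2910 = 2^1*3^1*5^1*97^1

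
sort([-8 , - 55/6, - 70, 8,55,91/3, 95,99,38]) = [  -  70, - 55/6, -8,8,91/3,38,55,95, 99] 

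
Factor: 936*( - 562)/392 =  - 65754/49 = - 2^1*3^2*7^( - 2)*13^1 *281^1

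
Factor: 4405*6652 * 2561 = 75042575660 = 2^2 * 5^1*13^1*197^1 * 881^1*1663^1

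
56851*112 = 6367312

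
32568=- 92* ( - 354)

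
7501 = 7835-334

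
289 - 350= - 61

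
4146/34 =121  +  16/17 = 121.94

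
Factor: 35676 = 2^2*3^2*991^1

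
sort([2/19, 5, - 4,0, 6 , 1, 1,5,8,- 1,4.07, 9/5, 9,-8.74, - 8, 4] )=[ - 8.74, - 8, - 4, - 1, 0, 2/19, 1,1, 9/5, 4, 4.07,5,5,6, 8, 9 ] 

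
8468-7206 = 1262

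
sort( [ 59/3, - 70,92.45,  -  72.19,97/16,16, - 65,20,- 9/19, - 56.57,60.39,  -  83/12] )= [ - 72.19, - 70, - 65, - 56.57,  -  83/12, - 9/19,  97/16,16,  59/3 , 20,60.39,92.45 ] 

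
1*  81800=81800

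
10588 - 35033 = -24445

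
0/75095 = 0 = 0.00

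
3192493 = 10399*307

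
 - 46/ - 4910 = 23/2455  =  0.01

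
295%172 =123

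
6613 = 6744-131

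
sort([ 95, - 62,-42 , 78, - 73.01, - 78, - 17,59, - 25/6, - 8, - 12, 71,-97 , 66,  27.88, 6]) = [ - 97, - 78, - 73.01, - 62, - 42, - 17,-12,-8, - 25/6, 6, 27.88,59,66,  71, 78,95] 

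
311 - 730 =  - 419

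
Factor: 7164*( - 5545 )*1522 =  - 2^3*3^2  *  5^1*199^1 * 761^1*1109^1 = - 60460506360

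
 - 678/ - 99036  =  113/16506 = 0.01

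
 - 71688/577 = -125 + 437/577  =  - 124.24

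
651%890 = 651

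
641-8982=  - 8341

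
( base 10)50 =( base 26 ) 1o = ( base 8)62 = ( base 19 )2c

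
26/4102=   13/2051  =  0.01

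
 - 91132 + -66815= - 157947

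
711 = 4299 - 3588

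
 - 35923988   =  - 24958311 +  - 10965677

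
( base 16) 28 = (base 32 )18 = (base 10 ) 40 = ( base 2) 101000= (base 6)104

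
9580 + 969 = 10549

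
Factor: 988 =2^2 *13^1*19^1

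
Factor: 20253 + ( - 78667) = -58414 = -2^1* 29207^1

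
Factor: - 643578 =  - 2^1*3^1*13^1*37^1*223^1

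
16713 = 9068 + 7645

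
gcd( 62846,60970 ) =938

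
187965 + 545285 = 733250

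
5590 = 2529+3061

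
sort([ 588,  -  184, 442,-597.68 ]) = [ - 597.68, - 184,442,588 ]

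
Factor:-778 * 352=-273856 = - 2^6*11^1*389^1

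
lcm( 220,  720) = 7920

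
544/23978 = 272/11989 = 0.02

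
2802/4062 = 467/677 = 0.69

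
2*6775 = 13550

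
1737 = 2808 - 1071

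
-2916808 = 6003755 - 8920563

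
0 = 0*56771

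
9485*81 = 768285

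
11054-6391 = 4663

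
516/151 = 516/151 = 3.42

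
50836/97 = 524  +  8/97 = 524.08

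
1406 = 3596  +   - 2190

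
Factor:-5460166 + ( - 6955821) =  - 12415987= - 19^1 * 653473^1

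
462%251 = 211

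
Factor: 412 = 2^2*103^1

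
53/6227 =53/6227 = 0.01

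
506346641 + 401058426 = 907405067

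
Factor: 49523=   49523^1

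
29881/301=29881/301 = 99.27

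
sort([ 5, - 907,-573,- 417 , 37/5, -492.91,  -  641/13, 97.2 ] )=[ -907  , - 573,-492.91,-417, - 641/13,5,37/5,  97.2]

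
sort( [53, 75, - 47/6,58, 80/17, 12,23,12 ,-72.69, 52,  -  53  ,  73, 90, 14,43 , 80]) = [ - 72.69, - 53, - 47/6, 80/17, 12, 12, 14,23 , 43,52,53, 58,73,75, 80, 90 ] 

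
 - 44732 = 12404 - 57136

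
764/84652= 191/21163 =0.01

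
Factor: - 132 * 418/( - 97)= 2^3* 3^1*11^2*19^1*97^( - 1) = 55176/97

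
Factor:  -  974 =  - 2^1*487^1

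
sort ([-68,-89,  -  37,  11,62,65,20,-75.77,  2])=[ - 89, -75.77, - 68,-37, 2 , 11,20, 62,  65 ] 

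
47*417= 19599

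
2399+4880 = 7279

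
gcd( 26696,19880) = 568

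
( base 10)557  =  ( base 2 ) 1000101101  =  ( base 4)20231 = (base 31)hu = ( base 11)467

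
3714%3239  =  475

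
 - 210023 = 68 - 210091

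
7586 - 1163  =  6423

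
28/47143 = 28/47143 = 0.00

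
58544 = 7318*8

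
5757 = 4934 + 823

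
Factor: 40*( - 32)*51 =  - 2^8* 3^1*5^1*17^1  =  - 65280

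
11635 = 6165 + 5470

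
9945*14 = 139230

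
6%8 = 6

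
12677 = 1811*7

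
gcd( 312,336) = 24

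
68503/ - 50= - 68503/50 = -1370.06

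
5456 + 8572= 14028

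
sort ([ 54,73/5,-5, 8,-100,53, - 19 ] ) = [ - 100, - 19, - 5, 8, 73/5 , 53, 54 ] 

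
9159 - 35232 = -26073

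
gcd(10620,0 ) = 10620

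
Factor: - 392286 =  - 2^1 *3^1 *65381^1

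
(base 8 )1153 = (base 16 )26B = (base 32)jb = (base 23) 13L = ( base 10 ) 619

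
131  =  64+67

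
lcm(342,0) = 0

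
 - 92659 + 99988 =7329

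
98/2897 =98/2897 = 0.03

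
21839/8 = 21839/8 = 2729.88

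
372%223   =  149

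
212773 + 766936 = 979709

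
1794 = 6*299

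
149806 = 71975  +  77831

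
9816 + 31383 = 41199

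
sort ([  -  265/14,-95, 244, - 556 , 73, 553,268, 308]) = [-556, - 95, - 265/14, 73, 244, 268, 308, 553] 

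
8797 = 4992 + 3805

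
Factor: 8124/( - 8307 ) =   -  2708/2769 = -2^2 * 3^( - 1 )*13^( - 1) * 71^( - 1)*677^1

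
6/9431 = 6/9431 = 0.00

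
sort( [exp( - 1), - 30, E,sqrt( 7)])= [ - 30,  exp(  -  1 ),sqrt( 7),E]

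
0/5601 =0 = 0.00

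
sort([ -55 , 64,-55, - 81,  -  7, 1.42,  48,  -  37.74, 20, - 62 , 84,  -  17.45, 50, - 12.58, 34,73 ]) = [ - 81 , - 62, - 55,  -  55,-37.74,-17.45, - 12.58, - 7,1.42, 20,  34, 48, 50 , 64, 73  ,  84 ]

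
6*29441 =176646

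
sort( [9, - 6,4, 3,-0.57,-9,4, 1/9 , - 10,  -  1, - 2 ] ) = [ - 10, - 9,-6, - 2,-1, - 0.57,1/9,  3 , 4,4, 9 ] 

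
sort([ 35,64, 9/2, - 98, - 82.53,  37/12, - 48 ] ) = [ - 98,  -  82.53,- 48,37/12, 9/2,35 , 64 ] 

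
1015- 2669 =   -  1654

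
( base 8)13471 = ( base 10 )5945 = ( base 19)g8h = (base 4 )1130321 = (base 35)4TU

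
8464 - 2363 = 6101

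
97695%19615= 19235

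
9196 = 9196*1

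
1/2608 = 1/2608 = 0.00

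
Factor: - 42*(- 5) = 2^1 * 3^1*5^1*7^1 = 210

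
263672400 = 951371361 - 687698961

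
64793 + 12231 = 77024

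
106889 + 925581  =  1032470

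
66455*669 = 44458395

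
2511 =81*31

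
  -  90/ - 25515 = 2/567 = 0.00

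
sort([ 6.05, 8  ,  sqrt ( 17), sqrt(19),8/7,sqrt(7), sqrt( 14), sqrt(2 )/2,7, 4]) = [sqrt(2)/2, 8/7, sqrt(7), sqrt(14 ),  4,sqrt( 17),sqrt(19), 6.05, 7, 8]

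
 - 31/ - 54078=31/54078 = 0.00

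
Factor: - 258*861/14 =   -  3^2*41^1*43^1= -15867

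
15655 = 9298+6357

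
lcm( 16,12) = 48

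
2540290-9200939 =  -6660649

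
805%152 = 45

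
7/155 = 7/155  =  0.05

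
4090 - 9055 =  - 4965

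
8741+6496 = 15237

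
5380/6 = 2690/3 = 896.67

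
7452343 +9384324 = 16836667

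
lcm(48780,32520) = 97560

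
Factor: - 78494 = -2^1*13^1*3019^1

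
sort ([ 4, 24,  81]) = [ 4,24,81]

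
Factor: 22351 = 7^1*31^1*103^1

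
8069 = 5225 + 2844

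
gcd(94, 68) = 2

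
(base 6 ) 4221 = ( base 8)1665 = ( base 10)949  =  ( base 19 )2bi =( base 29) 13l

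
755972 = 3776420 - 3020448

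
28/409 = 28/409  =  0.07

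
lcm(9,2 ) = 18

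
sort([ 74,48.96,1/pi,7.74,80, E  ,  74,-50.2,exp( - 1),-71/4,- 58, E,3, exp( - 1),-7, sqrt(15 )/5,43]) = [-58, - 50.2,- 71/4, - 7 , 1/pi, exp( - 1 ),exp(-1 ), sqrt(15 ) /5, E,  E,3,7.74,43  ,  48.96,74 , 74,80]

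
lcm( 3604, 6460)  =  342380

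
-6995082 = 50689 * (  -  138 ) 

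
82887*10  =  828870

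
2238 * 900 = 2014200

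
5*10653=53265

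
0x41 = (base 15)45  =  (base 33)1W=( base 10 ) 65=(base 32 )21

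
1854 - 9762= - 7908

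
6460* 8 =51680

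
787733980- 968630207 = - 180896227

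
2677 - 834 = 1843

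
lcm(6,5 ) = 30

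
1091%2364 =1091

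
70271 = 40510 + 29761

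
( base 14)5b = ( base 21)3I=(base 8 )121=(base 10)81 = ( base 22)3F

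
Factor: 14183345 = 5^1*11^1 * 257879^1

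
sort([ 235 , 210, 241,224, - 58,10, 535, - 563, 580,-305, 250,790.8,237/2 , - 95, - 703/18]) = [ - 563,  -  305, - 95, - 58, - 703/18,10,237/2,210, 224,  235, 241,250 , 535, 580, 790.8]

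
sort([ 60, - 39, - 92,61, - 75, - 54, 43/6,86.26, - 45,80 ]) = [ -92,  -  75 , - 54, - 45 , - 39,43/6,60, 61,  80 , 86.26] 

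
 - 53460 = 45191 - 98651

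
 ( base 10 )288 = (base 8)440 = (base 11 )242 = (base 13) 192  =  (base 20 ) E8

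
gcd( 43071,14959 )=7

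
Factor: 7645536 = 2^5* 3^3*8849^1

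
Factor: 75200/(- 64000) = -47/40 =- 2^( - 3) * 5^( - 1)*47^1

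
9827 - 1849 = 7978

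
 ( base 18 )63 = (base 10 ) 111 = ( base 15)76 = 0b1101111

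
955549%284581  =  101806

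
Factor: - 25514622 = -2^1*3^3*7^1*67499^1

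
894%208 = 62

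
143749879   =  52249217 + 91500662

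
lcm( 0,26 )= 0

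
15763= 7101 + 8662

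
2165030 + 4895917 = 7060947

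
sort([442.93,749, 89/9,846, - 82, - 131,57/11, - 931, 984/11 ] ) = [ - 931, - 131, - 82,57/11 , 89/9, 984/11,442.93, 749,846]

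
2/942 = 1/471 = 0.00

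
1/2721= 1/2721 = 0.00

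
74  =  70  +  4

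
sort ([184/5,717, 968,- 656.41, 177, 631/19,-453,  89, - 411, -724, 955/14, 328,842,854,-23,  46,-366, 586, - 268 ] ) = [ - 724, - 656.41, - 453, - 411,-366, -268, - 23 , 631/19,184/5,46 , 955/14, 89,177, 328,586,  717, 842, 854,968 ]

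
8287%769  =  597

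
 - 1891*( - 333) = 629703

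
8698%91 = 53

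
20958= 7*2994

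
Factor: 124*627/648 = 6479/54  =  2^ ( -1) * 3^( - 3 )*11^1 * 19^1 * 31^1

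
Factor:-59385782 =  - 2^1*29692891^1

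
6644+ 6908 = 13552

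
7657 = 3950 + 3707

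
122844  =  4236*29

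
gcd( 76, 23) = 1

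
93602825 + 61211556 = 154814381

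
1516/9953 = 1516/9953 = 0.15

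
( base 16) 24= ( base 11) 33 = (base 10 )36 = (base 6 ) 100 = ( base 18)20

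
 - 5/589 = - 5/589 = -0.01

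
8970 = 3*2990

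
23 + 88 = 111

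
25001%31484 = 25001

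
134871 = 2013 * 67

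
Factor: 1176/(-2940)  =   - 2/5 = - 2^1 * 5^ ( - 1 ) 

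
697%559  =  138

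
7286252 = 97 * 75116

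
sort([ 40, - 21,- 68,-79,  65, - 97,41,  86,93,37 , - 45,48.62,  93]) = [ - 97, - 79,- 68, - 45, - 21, 37,40 , 41 , 48.62  ,  65,86, 93  ,  93] 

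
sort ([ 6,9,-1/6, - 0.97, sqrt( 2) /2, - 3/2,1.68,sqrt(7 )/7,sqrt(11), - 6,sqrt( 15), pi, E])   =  [ - 6,-3/2, - 0.97, - 1/6,sqrt(7) /7, sqrt( 2 ) /2,1.68 , E, pi,sqrt(11), sqrt( 15) , 6,9 ] 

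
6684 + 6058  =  12742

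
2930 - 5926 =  - 2996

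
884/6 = 442/3 =147.33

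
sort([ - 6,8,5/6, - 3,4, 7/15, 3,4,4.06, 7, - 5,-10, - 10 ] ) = [ - 10, - 10, - 6,  -  5, -3, 7/15,5/6,3,4,4 , 4.06, 7 , 8]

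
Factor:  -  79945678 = - 2^1*37^1*1080347^1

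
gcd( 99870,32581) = 1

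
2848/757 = 2848/757 = 3.76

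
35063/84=417+5/12  =  417.42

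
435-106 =329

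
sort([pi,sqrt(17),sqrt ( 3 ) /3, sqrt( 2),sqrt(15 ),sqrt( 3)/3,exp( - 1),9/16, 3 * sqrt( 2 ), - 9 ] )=[ - 9, exp( - 1),9/16,  sqrt( 3 ) /3,sqrt (3)/3,sqrt(2 ), pi,sqrt( 15), sqrt( 17 ), 3 * sqrt( 2)]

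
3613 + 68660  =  72273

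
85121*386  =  32856706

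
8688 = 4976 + 3712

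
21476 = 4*5369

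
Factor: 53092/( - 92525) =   -  2^2*5^( -2)*13^1*1021^1*3701^(  -  1 )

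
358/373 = 358/373 = 0.96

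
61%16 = 13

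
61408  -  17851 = 43557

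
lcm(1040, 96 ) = 6240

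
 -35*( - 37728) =1320480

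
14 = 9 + 5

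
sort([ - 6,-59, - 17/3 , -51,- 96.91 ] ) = [-96.91, -59, -51,  -  6, - 17/3]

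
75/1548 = 25/516  =  0.05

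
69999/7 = 69999/7  =  9999.86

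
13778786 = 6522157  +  7256629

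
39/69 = 13/23 =0.57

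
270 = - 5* ( - 54)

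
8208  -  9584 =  - 1376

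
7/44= 7/44 = 0.16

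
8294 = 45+8249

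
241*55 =13255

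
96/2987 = 96/2987=0.03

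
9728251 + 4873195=14601446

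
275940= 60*4599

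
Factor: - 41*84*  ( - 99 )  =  2^2 * 3^3 * 7^1 * 11^1*41^1 = 340956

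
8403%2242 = 1677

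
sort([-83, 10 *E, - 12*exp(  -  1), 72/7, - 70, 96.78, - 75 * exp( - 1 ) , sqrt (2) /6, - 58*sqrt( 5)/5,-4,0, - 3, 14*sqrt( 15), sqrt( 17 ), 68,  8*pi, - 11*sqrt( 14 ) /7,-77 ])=[ - 83,-77,  -  70,-75*exp( - 1 ),-58*sqrt(5) /5,-11*sqrt( 14 ) /7,-12* exp( - 1), - 4, - 3, 0, sqrt( 2)/6 , sqrt( 17),72/7 , 8*pi,10*E,14*sqrt(15 ), 68, 96.78]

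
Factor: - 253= - 11^1 * 23^1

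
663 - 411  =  252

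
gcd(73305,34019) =1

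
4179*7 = 29253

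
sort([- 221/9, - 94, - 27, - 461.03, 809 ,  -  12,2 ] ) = [ - 461.03, - 94, - 27, - 221/9, - 12 , 2,  809]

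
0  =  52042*0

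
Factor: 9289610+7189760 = 2^1*5^1 * 1647937^1 = 16479370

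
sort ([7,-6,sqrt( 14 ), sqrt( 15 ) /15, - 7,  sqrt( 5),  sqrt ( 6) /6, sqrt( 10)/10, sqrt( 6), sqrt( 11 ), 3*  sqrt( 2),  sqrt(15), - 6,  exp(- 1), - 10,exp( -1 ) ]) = [  -  10, - 7,-6, - 6, sqrt( 15)/15, sqrt( 10) /10, exp(  -  1 ), exp( - 1),sqrt( 6 ) /6, sqrt(5 ),sqrt( 6 ) , sqrt (11), sqrt( 14), sqrt( 15), 3*sqrt( 2 ), 7] 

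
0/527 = 0 = 0.00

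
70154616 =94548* 742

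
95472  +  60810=156282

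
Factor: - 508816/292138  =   -472/271= - 2^3*59^1*271^(-1)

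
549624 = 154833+394791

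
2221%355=91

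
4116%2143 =1973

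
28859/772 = 37+295/772 = 37.38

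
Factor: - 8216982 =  - 2^1*3^2*456499^1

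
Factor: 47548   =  2^2*11887^1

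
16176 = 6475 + 9701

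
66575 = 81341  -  14766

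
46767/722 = 64 + 559/722 = 64.77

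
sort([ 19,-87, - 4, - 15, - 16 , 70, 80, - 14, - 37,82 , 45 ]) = [ - 87, - 37, - 16, -15,  -  14,-4,19 , 45, 70 , 80,82 ]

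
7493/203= 7493/203 = 36.91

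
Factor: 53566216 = 2^3*11^2*55337^1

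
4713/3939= 1 + 258/1313  =  1.20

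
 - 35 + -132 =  - 167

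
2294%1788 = 506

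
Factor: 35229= 3^1*11743^1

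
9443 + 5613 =15056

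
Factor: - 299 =-13^1 * 23^1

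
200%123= 77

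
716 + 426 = 1142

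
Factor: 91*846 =76986 = 2^1*3^2*7^1*13^1*47^1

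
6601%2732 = 1137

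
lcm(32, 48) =96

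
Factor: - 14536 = -2^3 * 23^1*79^1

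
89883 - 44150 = 45733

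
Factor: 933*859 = 3^1*311^1*859^1 = 801447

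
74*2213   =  163762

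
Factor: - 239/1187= - 239^1*1187^( - 1)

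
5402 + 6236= 11638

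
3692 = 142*26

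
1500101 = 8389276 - 6889175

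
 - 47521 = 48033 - 95554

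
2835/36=78 + 3/4 = 78.75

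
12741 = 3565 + 9176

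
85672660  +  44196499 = 129869159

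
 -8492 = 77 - 8569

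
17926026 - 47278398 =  - 29352372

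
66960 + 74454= 141414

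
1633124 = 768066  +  865058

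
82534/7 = 82534/7 = 11790.57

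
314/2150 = 157/1075 = 0.15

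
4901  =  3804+1097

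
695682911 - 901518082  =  -205835171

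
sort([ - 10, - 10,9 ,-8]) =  [ - 10 , - 10, - 8, 9]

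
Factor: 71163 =3^2* 7907^1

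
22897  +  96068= 118965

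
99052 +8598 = 107650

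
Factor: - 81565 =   -  5^1*11^1*1483^1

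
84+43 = 127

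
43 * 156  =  6708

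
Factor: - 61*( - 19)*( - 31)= - 19^1*31^1*61^1 = - 35929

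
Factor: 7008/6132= 8/7 = 2^3*7^(  -  1)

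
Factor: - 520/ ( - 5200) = 1/10  =  2^(-1)*5^ (-1 )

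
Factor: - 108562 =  - 2^1 * 17^1*31^1*103^1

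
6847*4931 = 33762557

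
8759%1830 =1439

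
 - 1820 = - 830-990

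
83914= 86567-2653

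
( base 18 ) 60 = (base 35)33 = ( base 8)154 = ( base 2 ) 1101100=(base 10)108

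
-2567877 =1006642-3574519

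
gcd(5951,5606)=1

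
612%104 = 92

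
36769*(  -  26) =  - 955994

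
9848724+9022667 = 18871391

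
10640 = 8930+1710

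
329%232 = 97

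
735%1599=735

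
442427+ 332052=774479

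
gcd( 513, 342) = 171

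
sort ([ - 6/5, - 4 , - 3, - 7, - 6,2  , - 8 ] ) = [  -  8,-7, - 6, -4, - 3, - 6/5,2]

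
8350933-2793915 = 5557018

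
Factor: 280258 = 2^1*11^1*12739^1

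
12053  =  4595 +7458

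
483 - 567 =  - 84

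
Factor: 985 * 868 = 854980  =  2^2*5^1*7^1*31^1*197^1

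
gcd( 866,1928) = 2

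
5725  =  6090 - 365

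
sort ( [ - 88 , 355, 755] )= [-88,  355,755]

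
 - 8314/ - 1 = 8314+0/1 = 8314.00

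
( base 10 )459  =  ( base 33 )DU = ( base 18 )179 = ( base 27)h0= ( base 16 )1CB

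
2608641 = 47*55503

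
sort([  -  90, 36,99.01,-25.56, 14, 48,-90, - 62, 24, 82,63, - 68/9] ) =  [ -90, - 90, - 62, - 25.56, - 68/9, 14, 24 , 36 , 48, 63, 82, 99.01 ]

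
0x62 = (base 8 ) 142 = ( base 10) 98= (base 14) 70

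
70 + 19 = 89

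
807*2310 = 1864170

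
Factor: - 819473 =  - 819473^1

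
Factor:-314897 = - 11^1*28627^1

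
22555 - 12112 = 10443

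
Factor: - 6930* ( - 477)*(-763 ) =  - 2^1*3^4*5^1*7^2*11^1 * 53^1 * 109^1 = -  2522180430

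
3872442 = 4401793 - 529351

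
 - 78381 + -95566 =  - 173947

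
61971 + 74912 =136883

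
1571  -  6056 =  - 4485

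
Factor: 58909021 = 31^1*1900291^1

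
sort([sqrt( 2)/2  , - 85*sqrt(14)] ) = [ - 85* sqrt( 14 ),  sqrt( 2) /2]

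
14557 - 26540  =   - 11983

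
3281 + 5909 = 9190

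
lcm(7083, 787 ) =7083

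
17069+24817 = 41886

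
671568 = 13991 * 48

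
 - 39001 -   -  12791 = -26210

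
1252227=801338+450889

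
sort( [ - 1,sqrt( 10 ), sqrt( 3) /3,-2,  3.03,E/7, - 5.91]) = [-5.91, - 2 , - 1, E/7,sqrt(3 ) /3, 3.03, sqrt(10) ] 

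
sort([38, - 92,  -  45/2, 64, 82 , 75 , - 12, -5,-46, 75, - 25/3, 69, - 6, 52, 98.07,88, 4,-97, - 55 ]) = [-97, -92,-55,-46,  -  45/2, - 12, - 25/3 , - 6 , - 5 , 4, 38, 52 , 64,69, 75 , 75,  82,88, 98.07 ]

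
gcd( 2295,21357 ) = 27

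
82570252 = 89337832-6767580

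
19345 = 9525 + 9820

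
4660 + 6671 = 11331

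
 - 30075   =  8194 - 38269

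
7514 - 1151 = 6363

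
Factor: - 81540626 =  - 2^1*40770313^1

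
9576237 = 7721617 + 1854620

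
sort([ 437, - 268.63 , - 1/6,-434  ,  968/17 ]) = [ - 434, - 268.63, - 1/6  ,  968/17, 437 ]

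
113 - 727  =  -614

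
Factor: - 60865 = -5^1*7^1* 37^1 * 47^1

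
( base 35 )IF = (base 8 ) 1205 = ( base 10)645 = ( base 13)3A8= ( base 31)kp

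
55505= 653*85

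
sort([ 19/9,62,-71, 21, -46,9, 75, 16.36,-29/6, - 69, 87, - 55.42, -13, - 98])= [  -  98, - 71,  -  69 , - 55.42,-46 , -13,-29/6, 19/9, 9, 16.36,21, 62, 75,87]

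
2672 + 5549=8221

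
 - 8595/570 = -573/38 = - 15.08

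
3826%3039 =787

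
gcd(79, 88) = 1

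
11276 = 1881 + 9395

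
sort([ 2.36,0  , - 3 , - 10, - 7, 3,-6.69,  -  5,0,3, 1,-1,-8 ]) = [ - 10, - 8, - 7, - 6.69, - 5, - 3, - 1, 0,0,1,2.36,  3, 3]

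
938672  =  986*952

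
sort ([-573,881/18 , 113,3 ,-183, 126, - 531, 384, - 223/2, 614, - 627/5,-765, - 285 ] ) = [ - 765, - 573,-531, - 285, - 183,  -  627/5, - 223/2, 3, 881/18,113, 126, 384, 614] 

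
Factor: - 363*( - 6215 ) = 3^1 *5^1*11^3*113^1 = 2256045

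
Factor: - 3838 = - 2^1*19^1*101^1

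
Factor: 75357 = 3^3*2791^1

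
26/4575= 26/4575= 0.01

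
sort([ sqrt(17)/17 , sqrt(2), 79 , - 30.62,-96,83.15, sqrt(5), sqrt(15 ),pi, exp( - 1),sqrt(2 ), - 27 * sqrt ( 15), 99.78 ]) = [ - 27*sqrt(15 ), - 96,  -  30.62,sqrt( 17) /17 , exp( - 1 ), sqrt ( 2 ),sqrt(2),sqrt( 5),pi,sqrt ( 15),79,83.15, 99.78 ] 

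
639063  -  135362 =503701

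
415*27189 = 11283435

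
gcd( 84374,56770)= 2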